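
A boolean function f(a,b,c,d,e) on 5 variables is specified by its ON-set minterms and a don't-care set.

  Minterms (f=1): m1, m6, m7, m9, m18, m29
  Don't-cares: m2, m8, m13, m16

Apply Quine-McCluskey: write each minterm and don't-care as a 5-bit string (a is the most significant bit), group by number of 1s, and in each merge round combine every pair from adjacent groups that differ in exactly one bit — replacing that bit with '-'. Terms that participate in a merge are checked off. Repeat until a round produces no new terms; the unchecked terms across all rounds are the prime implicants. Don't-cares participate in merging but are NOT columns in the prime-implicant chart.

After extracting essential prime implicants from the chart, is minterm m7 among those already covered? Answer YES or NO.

YES

size-2^0 implicants → 00001(✓)  00010(✓)  00110(✓)  00111(✓)  01000(✓)  01001(✓)  01101(✓)  10000(✓)  10010(✓)  11101(✓)
size-2^1 implicants → -0010  -1101  0-001  00-10  0011-  01-01  0100-  100-0
Unchecked terms (primes): -0010, -1101, 0-001, 00-10, 0011-, 01-01, 0100-, 100-0
Minterm coverage:
  m1 ⊆ 0-001 [E]
  m6 ⊆ 00-10,0011-
  m7 ⊆ 0011- [E]
  m9 ⊆ 0-001,01-01,0100-
  m18 ⊆ -0010,100-0
  m29 ⊆ -1101 [E]
E = {-1101, 0-001, 0011-}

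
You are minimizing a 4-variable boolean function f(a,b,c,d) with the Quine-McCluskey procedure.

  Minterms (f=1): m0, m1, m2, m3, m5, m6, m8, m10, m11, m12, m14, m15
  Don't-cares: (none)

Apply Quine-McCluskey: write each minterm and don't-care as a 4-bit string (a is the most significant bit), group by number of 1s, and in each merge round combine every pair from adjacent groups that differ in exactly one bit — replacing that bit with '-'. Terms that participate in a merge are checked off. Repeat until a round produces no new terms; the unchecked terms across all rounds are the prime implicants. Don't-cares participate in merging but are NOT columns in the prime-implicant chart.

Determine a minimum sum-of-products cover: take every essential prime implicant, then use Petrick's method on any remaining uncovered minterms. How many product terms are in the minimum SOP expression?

Round 0: 0000✓ 0001✓ 0010✓ 0011✓ 0101✓ 0110✓ 1000✓ 1010✓ 1011✓ 1100✓ 1110✓ 1111✓
Round 1: -000✓ -010✓ -011✓ -110✓ 0-01 0-10✓ 00-0✓ 00-1✓ 000-✓ 001-✓ 1-00✓ 1-10✓ 1-11✓ 10-0✓ 101-✓ 11-0✓ 111-✓
Round 2: --10 -0-0 -01- 00-- 1--0 1-1-
PIs = {--10, -0-0, -01-, 0-01, 00--, 1--0, 1-1-}
Coverage chart:
  m0: -0-0,00--
  m1: 0-01,00--
  m2: --10,-0-0,-01-,00--
  m3: -01-,00--
  m5: 0-01 ←essential
  m6: --10 ←essential
  m8: -0-0,1--0
  m10: --10,-0-0,-01-,1--0,1-1-
  m11: -01-,1-1-
  m12: 1--0 ←essential
  m14: --10,1--0,1-1-
  m15: 1-1- ←essential
Essential: --10, 0-01, 1--0, 1-1-
Petrick residual → 00--
Min cover (5 terms): cd' + a'c'd + a'b' + ad' + ac

5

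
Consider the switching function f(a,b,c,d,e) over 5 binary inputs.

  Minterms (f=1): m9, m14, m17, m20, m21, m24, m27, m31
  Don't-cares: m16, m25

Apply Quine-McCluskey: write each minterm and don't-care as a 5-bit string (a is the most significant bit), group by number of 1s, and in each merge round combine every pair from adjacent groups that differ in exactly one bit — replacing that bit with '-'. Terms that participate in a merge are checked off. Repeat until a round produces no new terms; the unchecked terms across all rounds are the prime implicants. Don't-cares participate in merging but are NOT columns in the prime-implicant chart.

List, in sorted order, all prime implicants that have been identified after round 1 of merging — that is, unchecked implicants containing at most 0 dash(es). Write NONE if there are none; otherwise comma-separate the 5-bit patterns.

size-2^0 implicants → 01001(✓)  01110  10000(✓)  10001(✓)  10100(✓)  10101(✓)  11000(✓)  11001(✓)  11011(✓)  11111(✓)
size-2^1 implicants → -1001  1-000(✓)  1-001(✓)  10-00(✓)  10-01(✓)  1000-(✓)  1010-(✓)  11-11  110-1  1100-(✓)
size-2^2 implicants → 1-00-  10-0-
Unchecked terms (primes): -1001, 01110, 1-00-, 10-0-, 11-11, 110-1

01110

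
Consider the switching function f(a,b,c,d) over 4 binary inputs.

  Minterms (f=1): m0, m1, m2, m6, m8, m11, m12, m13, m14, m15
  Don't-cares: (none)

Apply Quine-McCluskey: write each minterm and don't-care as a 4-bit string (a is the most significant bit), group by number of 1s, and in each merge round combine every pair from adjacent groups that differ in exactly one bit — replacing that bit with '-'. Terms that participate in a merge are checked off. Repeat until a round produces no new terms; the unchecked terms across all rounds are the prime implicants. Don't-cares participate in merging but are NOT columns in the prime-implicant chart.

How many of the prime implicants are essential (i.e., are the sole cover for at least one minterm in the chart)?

[col 0] 0000*, 0001*, 0010*, 0110*, 1000*, 1011*, 1100*, 1101*, 1110*, 1111*
[col 1] -000, -110, 0-10, 00-0, 000-, 1-00, 1-11, 11-0*, 11-1*, 110-*, 111-*
[col 2] 11--
Prime implicants: -000, -110, 0-10, 00-0, 000-, 1-00, 1-11, 11--
PI chart (minterm → PIs covering it):
  0 | -000,00-0,000-
  1 | 000-  (sole → essential)
  2 | 0-10,00-0
  6 | -110,0-10
  8 | -000,1-00
  11 | 1-11  (sole → essential)
  12 | 1-00,11--
  13 | 11--  (sole → essential)
  14 | -110,11--
  15 | 1-11,11--
Essential prime implicants: 000-, 1-11, 11--

3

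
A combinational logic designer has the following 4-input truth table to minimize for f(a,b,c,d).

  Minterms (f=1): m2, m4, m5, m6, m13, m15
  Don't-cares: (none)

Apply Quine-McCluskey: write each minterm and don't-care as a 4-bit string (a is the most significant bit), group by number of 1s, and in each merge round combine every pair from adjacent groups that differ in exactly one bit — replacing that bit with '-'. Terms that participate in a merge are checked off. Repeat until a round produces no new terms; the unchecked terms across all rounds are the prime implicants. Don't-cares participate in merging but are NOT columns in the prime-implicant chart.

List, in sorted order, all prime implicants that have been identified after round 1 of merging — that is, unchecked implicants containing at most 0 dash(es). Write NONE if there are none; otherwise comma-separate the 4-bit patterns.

NONE

[col 0] 0010*, 0100*, 0101*, 0110*, 1101*, 1111*
[col 1] -101, 0-10, 01-0, 010-, 11-1
Prime implicants: -101, 0-10, 01-0, 010-, 11-1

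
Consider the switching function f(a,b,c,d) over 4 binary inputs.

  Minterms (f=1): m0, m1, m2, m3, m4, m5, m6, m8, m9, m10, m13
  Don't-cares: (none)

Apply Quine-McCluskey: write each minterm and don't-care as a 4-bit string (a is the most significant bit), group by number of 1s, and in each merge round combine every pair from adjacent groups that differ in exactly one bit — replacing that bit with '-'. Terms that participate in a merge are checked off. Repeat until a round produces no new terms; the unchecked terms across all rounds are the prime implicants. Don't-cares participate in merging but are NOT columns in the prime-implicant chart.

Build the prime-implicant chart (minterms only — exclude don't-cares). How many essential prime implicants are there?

4

size-2^0 implicants → 0000(✓)  0001(✓)  0010(✓)  0011(✓)  0100(✓)  0101(✓)  0110(✓)  1000(✓)  1001(✓)  1010(✓)  1101(✓)
size-2^1 implicants → -000(✓)  -001(✓)  -010(✓)  -101(✓)  0-00(✓)  0-01(✓)  0-10(✓)  00-0(✓)  00-1(✓)  000-(✓)  001-(✓)  01-0(✓)  010-(✓)  1-01(✓)  10-0(✓)  100-(✓)
size-2^2 implicants → --01  -0-0  -00-  0--0  0-0-  00--
Unchecked terms (primes): --01, -0-0, -00-, 0--0, 0-0-, 00--
Minterm coverage:
  m0 ⊆ -0-0,-00-,0--0,0-0-,00--
  m1 ⊆ --01,-00-,0-0-,00--
  m2 ⊆ -0-0,0--0,00--
  m3 ⊆ 00-- [E]
  m4 ⊆ 0--0,0-0-
  m5 ⊆ --01,0-0-
  m6 ⊆ 0--0 [E]
  m8 ⊆ -0-0,-00-
  m9 ⊆ --01,-00-
  m10 ⊆ -0-0 [E]
  m13 ⊆ --01 [E]
E = {--01, -0-0, 0--0, 00--}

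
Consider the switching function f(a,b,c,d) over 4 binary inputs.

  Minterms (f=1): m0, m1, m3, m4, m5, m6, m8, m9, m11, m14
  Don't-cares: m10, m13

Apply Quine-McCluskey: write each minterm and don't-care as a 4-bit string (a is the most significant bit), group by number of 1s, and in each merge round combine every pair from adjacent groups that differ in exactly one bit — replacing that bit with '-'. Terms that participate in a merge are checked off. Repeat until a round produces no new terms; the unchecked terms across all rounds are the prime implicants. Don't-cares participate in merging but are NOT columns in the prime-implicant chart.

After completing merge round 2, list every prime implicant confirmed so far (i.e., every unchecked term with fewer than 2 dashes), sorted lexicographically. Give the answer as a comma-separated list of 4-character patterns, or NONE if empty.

-110, 01-0, 1-10

Round 0: 0000✓ 0001✓ 0011✓ 0100✓ 0101✓ 0110✓ 1000✓ 1001✓ 1010✓ 1011✓ 1101✓ 1110✓
Round 1: -000✓ -001✓ -011✓ -101✓ -110 0-00✓ 0-01✓ 00-1✓ 000-✓ 01-0 010-✓ 1-01✓ 1-10 10-0✓ 10-1✓ 100-✓ 101-✓
Round 2: --01 -0-1 -00- 0-0- 10--
PIs = {--01, -0-1, -00-, -110, 0-0-, 01-0, 1-10, 10--}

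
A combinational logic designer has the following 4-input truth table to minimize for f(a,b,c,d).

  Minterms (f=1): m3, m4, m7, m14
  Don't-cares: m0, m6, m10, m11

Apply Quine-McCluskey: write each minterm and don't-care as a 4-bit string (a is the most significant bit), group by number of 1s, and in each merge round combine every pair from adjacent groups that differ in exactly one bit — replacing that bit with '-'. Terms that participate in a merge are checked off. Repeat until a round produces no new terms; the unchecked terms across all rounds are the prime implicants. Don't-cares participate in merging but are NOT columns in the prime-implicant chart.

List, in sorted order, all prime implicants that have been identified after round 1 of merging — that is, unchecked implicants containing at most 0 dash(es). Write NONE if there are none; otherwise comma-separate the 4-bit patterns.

Round 0: 0000✓ 0011✓ 0100✓ 0110✓ 0111✓ 1010✓ 1011✓ 1110✓
Round 1: -011 -110 0-00 0-11 01-0 011- 1-10 101-
PIs = {-011, -110, 0-00, 0-11, 01-0, 011-, 1-10, 101-}

NONE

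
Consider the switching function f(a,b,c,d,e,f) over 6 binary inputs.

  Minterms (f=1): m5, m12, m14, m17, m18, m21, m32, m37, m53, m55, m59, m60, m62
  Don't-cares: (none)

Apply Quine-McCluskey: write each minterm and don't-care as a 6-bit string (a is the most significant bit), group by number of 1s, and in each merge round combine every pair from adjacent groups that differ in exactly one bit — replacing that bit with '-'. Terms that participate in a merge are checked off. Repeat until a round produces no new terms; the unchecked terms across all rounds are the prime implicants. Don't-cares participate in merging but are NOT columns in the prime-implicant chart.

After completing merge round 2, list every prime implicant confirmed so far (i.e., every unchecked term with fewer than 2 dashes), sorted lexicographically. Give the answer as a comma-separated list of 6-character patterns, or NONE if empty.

0011-0, 010-01, 010010, 100000, 1101-1, 111011, 1111-0

[col 0] 000101*, 001100*, 001110*, 010001*, 010010, 010101*, 100000, 100101*, 110101*, 110111*, 111011, 111100*, 111110*
[col 1] -00101*, -10101*, 0-0101*, 0011-0, 010-01, 1-0101*, 1101-1, 1111-0
[col 2] --0101
Prime implicants: --0101, 0011-0, 010-01, 010010, 100000, 1101-1, 111011, 1111-0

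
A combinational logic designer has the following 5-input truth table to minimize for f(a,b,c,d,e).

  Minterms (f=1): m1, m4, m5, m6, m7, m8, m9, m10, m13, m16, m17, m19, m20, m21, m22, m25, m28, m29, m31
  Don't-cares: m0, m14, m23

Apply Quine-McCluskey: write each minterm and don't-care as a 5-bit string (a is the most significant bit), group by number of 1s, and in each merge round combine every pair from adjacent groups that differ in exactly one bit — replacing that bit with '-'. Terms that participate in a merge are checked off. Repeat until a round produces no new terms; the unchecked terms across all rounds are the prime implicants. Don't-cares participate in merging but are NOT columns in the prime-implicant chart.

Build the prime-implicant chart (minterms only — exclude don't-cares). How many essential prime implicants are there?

6

size-2^0 implicants → 00000(✓)  00001(✓)  00100(✓)  00101(✓)  00110(✓)  00111(✓)  01000(✓)  01001(✓)  01010(✓)  01101(✓)  01110(✓)  10000(✓)  10001(✓)  10011(✓)  10100(✓)  10101(✓)  10110(✓)  10111(✓)  11001(✓)  11100(✓)  11101(✓)  11111(✓)
size-2^1 implicants → -0000(✓)  -0001(✓)  -0100(✓)  -0101(✓)  -0110(✓)  -0111(✓)  -1001(✓)  -1101(✓)  0-000(✓)  0-001(✓)  0-101(✓)  0-110  00-00(✓)  00-01(✓)  0000-(✓)  001-0(✓)  001-1(✓)  0010-(✓)  0011-(✓)  01-01(✓)  01-10  010-0  0100-(✓)  1-001(✓)  1-100(✓)  1-101(✓)  1-111(✓)  10-00(✓)  10-01(✓)  10-11(✓)  100-1(✓)  1000-(✓)  101-0(✓)  101-1(✓)  1010-(✓)  1011-(✓)  11-01(✓)  111-1(✓)  1110-(✓)
size-2^2 implicants → --001(✓)  --101(✓)  -0-00(✓)  -0-01(✓)  -000-(✓)  -01-0(✓)  -01-1(✓)  -010-(✓)  -011-(✓)  -1-01(✓)  0--01(✓)  0-00-  00-0-(✓)  001--(✓)  1--01(✓)  1-1-1  1-10-  10--1  10-0-(✓)  101--(✓)
size-2^3 implicants → ---01  -0-0-  -01--
Unchecked terms (primes): ---01, -0-0-, -01--, 0-00-, 0-110, 01-10, 010-0, 1-1-1, 1-10-, 10--1
Minterm coverage:
  m1 ⊆ ---01,-0-0-,0-00-
  m4 ⊆ -0-0-,-01--
  m5 ⊆ ---01,-0-0-,-01--
  m6 ⊆ -01--,0-110
  m7 ⊆ -01-- [E]
  m8 ⊆ 0-00-,010-0
  m9 ⊆ ---01,0-00-
  m10 ⊆ 01-10,010-0
  m13 ⊆ ---01 [E]
  m16 ⊆ -0-0- [E]
  m17 ⊆ ---01,-0-0-,10--1
  m19 ⊆ 10--1 [E]
  m20 ⊆ -0-0-,-01--,1-10-
  m21 ⊆ ---01,-0-0-,-01--,1-1-1,1-10-,10--1
  m22 ⊆ -01-- [E]
  m25 ⊆ ---01 [E]
  m28 ⊆ 1-10- [E]
  m29 ⊆ ---01,1-1-1,1-10-
  m31 ⊆ 1-1-1 [E]
E = {---01, -0-0-, -01--, 1-1-1, 1-10-, 10--1}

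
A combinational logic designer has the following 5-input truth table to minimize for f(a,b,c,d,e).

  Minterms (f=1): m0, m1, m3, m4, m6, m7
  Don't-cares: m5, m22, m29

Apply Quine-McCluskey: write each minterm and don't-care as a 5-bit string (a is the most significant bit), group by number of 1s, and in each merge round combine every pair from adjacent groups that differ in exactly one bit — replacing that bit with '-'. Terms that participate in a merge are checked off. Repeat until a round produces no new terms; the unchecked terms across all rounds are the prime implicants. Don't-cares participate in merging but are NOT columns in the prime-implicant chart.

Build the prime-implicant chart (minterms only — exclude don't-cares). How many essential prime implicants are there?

2

[col 0] 00000*, 00001*, 00011*, 00100*, 00101*, 00110*, 00111*, 10110*, 11101
[col 1] -0110, 00-00*, 00-01*, 00-11*, 000-1*, 0000-*, 001-0*, 001-1*, 0010-*, 0011-*
[col 2] 00--1, 00-0-, 001--
Prime implicants: -0110, 00--1, 00-0-, 001--, 11101
PI chart (minterm → PIs covering it):
  0 | 00-0-  (sole → essential)
  1 | 00--1,00-0-
  3 | 00--1  (sole → essential)
  4 | 00-0-,001--
  6 | -0110,001--
  7 | 00--1,001--
Essential prime implicants: 00--1, 00-0-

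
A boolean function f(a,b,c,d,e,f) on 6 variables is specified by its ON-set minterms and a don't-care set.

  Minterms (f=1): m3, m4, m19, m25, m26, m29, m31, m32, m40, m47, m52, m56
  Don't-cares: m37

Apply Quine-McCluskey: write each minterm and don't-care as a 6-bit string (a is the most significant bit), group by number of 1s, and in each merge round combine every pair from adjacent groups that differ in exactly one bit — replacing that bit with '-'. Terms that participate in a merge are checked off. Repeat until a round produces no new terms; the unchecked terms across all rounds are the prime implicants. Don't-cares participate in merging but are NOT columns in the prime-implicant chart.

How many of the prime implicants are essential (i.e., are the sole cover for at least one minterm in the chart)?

9

size-2^0 implicants → 000011(✓)  000100  010011(✓)  011001(✓)  011010  011101(✓)  011111(✓)  100000(✓)  100101  101000(✓)  101111  110100  111000(✓)
size-2^1 implicants → 0-0011  011-01  0111-1  1-1000  10-000
Unchecked terms (primes): 0-0011, 000100, 011-01, 011010, 0111-1, 1-1000, 10-000, 100101, 101111, 110100
Minterm coverage:
  m3 ⊆ 0-0011 [E]
  m4 ⊆ 000100 [E]
  m19 ⊆ 0-0011 [E]
  m25 ⊆ 011-01 [E]
  m26 ⊆ 011010 [E]
  m29 ⊆ 011-01,0111-1
  m31 ⊆ 0111-1 [E]
  m32 ⊆ 10-000 [E]
  m40 ⊆ 1-1000,10-000
  m47 ⊆ 101111 [E]
  m52 ⊆ 110100 [E]
  m56 ⊆ 1-1000 [E]
E = {0-0011, 000100, 011-01, 011010, 0111-1, 1-1000, 10-000, 101111, 110100}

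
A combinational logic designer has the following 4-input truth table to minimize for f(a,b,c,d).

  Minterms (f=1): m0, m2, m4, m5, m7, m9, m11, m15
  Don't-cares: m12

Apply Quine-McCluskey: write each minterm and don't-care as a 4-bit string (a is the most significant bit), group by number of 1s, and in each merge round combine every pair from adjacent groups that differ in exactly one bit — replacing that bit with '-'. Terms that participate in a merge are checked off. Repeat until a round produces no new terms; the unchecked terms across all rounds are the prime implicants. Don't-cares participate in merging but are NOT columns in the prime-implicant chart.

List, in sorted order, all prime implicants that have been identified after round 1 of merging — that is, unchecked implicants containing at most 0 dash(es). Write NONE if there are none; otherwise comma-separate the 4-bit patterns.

[col 0] 0000*, 0010*, 0100*, 0101*, 0111*, 1001*, 1011*, 1100*, 1111*
[col 1] -100, -111, 0-00, 00-0, 01-1, 010-, 1-11, 10-1
Prime implicants: -100, -111, 0-00, 00-0, 01-1, 010-, 1-11, 10-1

NONE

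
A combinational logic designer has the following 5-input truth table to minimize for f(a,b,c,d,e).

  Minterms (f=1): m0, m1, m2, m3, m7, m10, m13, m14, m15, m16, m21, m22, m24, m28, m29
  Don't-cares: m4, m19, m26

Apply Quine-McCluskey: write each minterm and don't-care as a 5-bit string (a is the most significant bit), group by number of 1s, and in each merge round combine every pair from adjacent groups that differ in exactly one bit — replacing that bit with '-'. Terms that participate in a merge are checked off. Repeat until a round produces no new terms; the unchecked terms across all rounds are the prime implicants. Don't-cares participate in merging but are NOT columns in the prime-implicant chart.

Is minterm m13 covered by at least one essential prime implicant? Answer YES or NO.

Round 0: 00000✓ 00001✓ 00010✓ 00011✓ 00100✓ 00111✓ 01010✓ 01101✓ 01110✓ 01111✓ 10000✓ 10011✓ 10101✓ 10110 11000✓ 11010✓ 11100✓ 11101✓
Round 1: -0000 -0011 -1010 -1101 0-010 0-111 00-00 00-11 000-0✓ 000-1✓ 0000-✓ 0001-✓ 01-10 011-1 0111- 1-000 1-101 11-00 110-0 1110-
Round 2: 000--
PIs = {-0000, -0011, -1010, -1101, 0-010, 0-111, 00-00, 00-11, 000--, 01-10, 011-1, 0111-, 1-000, 1-101, 10110, 11-00, 110-0, 1110-}
Coverage chart:
  m0: -0000,00-00,000--
  m1: 000-- ←essential
  m2: 0-010,000--
  m3: -0011,00-11,000--
  m7: 0-111,00-11
  m10: -1010,0-010,01-10
  m13: -1101,011-1
  m14: 01-10,0111-
  m15: 0-111,011-1,0111-
  m16: -0000,1-000
  m21: 1-101 ←essential
  m22: 10110 ←essential
  m24: 1-000,11-00,110-0
  m28: 11-00,1110-
  m29: -1101,1-101,1110-
Essential: 000--, 1-101, 10110

NO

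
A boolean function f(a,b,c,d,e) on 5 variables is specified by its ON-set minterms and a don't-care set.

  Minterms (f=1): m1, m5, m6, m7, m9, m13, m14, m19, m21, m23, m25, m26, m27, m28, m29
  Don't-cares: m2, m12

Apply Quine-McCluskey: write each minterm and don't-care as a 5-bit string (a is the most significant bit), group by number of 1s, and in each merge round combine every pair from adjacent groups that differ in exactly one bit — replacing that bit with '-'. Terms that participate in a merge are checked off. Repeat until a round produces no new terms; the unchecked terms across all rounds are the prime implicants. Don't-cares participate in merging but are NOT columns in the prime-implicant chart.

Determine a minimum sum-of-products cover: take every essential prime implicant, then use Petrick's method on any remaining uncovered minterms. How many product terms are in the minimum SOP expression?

size-2^0 implicants → 00001(✓)  00010(✓)  00101(✓)  00110(✓)  00111(✓)  01001(✓)  01100(✓)  01101(✓)  01110(✓)  10011(✓)  10101(✓)  10111(✓)  11001(✓)  11010(✓)  11011(✓)  11100(✓)  11101(✓)
size-2^1 implicants → -0101(✓)  -0111(✓)  -1001(✓)  -1100(✓)  -1101(✓)  0-001(✓)  0-101(✓)  0-110  00-01(✓)  00-10  001-1(✓)  0011-  01-01(✓)  011-0  0110-(✓)  1-011  1-101(✓)  10-11  101-1(✓)  11-01(✓)  110-1  1101-  1110-(✓)
size-2^2 implicants → --101  -01-1  -1-01  -110-  0--01
Unchecked terms (primes): --101, -01-1, -1-01, -110-, 0--01, 0-110, 00-10, 0011-, 011-0, 1-011, 10-11, 110-1, 1101-
Minterm coverage:
  m1 ⊆ 0--01 [E]
  m5 ⊆ --101,-01-1,0--01
  m6 ⊆ 0-110,00-10,0011-
  m7 ⊆ -01-1,0011-
  m9 ⊆ -1-01,0--01
  m13 ⊆ --101,-1-01,-110-,0--01
  m14 ⊆ 0-110,011-0
  m19 ⊆ 1-011,10-11
  m21 ⊆ --101,-01-1
  m23 ⊆ -01-1,10-11
  m25 ⊆ -1-01,110-1
  m26 ⊆ 1101- [E]
  m27 ⊆ 1-011,110-1,1101-
  m28 ⊆ -110- [E]
  m29 ⊆ --101,-1-01,-110-
E = {-110-, 0--01, 1101-}
Petrick residual → -01-1, -1-01, 0-110, 1-011
Cover = b'ce + bd'e + bcd' + a'd'e + a'cde' + ac'de + abc'd  |cover|=7

7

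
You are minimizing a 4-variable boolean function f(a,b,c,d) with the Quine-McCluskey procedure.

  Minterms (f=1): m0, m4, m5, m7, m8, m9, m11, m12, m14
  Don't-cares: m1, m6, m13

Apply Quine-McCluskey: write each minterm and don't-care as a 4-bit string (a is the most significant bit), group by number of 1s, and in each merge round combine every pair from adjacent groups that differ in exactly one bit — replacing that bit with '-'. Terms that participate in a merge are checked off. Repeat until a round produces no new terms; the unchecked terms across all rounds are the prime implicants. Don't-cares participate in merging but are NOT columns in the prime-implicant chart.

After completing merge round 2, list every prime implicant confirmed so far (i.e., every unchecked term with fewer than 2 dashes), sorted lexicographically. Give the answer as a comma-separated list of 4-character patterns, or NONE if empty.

10-1

Round 0: 0000✓ 0001✓ 0100✓ 0101✓ 0110✓ 0111✓ 1000✓ 1001✓ 1011✓ 1100✓ 1101✓ 1110✓
Round 1: -000✓ -001✓ -100✓ -101✓ -110✓ 0-00✓ 0-01✓ 000-✓ 01-0✓ 01-1✓ 010-✓ 011-✓ 1-00✓ 1-01✓ 10-1 100-✓ 11-0✓ 110-✓
Round 2: --00✓ --01✓ -00-✓ -1-0 -10-✓ 0-0-✓ 01-- 1-0-✓
Round 3: --0-
PIs = {--0-, -1-0, 01--, 10-1}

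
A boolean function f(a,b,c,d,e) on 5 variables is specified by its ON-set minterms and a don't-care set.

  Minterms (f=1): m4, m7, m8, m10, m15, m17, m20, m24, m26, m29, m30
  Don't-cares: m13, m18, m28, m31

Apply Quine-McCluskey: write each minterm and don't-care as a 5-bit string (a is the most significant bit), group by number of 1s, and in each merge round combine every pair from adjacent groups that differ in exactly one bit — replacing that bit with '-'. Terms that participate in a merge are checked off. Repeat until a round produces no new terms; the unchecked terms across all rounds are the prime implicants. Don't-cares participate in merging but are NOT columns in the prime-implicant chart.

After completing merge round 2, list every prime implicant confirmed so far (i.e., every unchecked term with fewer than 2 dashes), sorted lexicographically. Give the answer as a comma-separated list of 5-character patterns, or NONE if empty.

-0100, 0-111, 1-010, 1-100, 10001

Round 0: 00100✓ 00111✓ 01000✓ 01010✓ 01101✓ 01111✓ 10001 10010✓ 10100✓ 11000✓ 11010✓ 11100✓ 11101✓ 11110✓ 11111✓
Round 1: -0100 -1000✓ -1010✓ -1101✓ -1111✓ 0-111 010-0✓ 011-1✓ 1-010 1-100 11-00✓ 11-10✓ 110-0✓ 111-0✓ 111-1✓ 1110-✓ 1111-✓
Round 2: -10-0 -11-1 11--0 111--
PIs = {-0100, -10-0, -11-1, 0-111, 1-010, 1-100, 10001, 11--0, 111--}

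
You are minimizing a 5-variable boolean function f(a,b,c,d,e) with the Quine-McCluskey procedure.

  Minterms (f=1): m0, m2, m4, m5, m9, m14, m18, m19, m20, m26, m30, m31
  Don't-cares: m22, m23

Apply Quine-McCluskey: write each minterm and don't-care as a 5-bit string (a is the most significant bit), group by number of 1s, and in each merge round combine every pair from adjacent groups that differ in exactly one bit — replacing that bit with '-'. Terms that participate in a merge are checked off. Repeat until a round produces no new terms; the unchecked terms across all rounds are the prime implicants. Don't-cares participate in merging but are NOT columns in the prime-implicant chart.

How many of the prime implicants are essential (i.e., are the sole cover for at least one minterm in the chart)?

6

[col 0] 00000*, 00010*, 00100*, 00101*, 01001, 01110*, 10010*, 10011*, 10100*, 10110*, 10111*, 11010*, 11110*, 11111*
[col 1] -0010, -0100, -1110, 00-00, 000-0, 0010-, 1-010*, 1-110*, 1-111*, 10-10*, 10-11*, 1001-*, 101-0, 1011-*, 11-10*, 1111-*
[col 2] 1--10, 1-11-, 10-1-
Prime implicants: -0010, -0100, -1110, 00-00, 000-0, 0010-, 01001, 1--10, 1-11-, 10-1-, 101-0
PI chart (minterm → PIs covering it):
  0 | 00-00,000-0
  2 | -0010,000-0
  4 | -0100,00-00,0010-
  5 | 0010-  (sole → essential)
  9 | 01001  (sole → essential)
  14 | -1110  (sole → essential)
  18 | -0010,1--10,10-1-
  19 | 10-1-  (sole → essential)
  20 | -0100,101-0
  26 | 1--10  (sole → essential)
  30 | -1110,1--10,1-11-
  31 | 1-11-  (sole → essential)
Essential prime implicants: -1110, 0010-, 01001, 1--10, 1-11-, 10-1-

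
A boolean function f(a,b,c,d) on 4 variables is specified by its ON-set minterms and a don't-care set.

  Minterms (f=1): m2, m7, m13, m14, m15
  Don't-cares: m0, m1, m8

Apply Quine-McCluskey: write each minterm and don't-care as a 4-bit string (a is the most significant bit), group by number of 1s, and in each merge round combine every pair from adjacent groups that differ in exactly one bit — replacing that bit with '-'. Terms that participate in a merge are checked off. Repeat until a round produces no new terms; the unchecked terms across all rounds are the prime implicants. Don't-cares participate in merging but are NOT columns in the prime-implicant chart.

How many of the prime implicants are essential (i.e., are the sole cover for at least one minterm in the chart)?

[col 0] 0000*, 0001*, 0010*, 0111*, 1000*, 1101*, 1110*, 1111*
[col 1] -000, -111, 00-0, 000-, 11-1, 111-
Prime implicants: -000, -111, 00-0, 000-, 11-1, 111-
PI chart (minterm → PIs covering it):
  2 | 00-0  (sole → essential)
  7 | -111  (sole → essential)
  13 | 11-1  (sole → essential)
  14 | 111-  (sole → essential)
  15 | -111,11-1,111-
Essential prime implicants: -111, 00-0, 11-1, 111-

4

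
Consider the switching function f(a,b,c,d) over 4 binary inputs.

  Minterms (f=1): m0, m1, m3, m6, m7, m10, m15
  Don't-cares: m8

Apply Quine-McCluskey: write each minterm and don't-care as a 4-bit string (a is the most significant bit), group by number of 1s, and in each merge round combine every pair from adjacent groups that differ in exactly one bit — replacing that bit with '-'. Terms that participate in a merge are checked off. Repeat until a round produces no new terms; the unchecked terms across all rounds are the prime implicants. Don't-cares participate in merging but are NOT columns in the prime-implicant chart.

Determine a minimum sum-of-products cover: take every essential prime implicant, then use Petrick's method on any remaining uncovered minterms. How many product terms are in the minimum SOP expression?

5

[col 0] 0000*, 0001*, 0011*, 0110*, 0111*, 1000*, 1010*, 1111*
[col 1] -000, -111, 0-11, 00-1, 000-, 011-, 10-0
Prime implicants: -000, -111, 0-11, 00-1, 000-, 011-, 10-0
PI chart (minterm → PIs covering it):
  0 | -000,000-
  1 | 00-1,000-
  3 | 0-11,00-1
  6 | 011-  (sole → essential)
  7 | -111,0-11,011-
  10 | 10-0  (sole → essential)
  15 | -111  (sole → essential)
Essential prime implicants: -111, 011-, 10-0
Petrick residual → -000, 00-1
Minimum SOP uses 5 PIs: b'c'd' + bcd + a'b'd + a'bc + ab'd'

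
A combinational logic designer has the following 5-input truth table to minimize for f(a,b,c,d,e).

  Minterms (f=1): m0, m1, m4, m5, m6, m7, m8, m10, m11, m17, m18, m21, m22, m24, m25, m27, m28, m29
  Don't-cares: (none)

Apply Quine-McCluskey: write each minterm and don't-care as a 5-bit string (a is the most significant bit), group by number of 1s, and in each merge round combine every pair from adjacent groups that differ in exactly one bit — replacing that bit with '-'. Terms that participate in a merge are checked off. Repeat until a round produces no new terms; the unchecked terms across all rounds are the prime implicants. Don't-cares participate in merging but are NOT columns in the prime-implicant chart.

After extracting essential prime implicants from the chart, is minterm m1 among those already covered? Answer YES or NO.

NO

[col 0] 00000*, 00001*, 00100*, 00101*, 00110*, 00111*, 01000*, 01010*, 01011*, 10001*, 10010*, 10101*, 10110*, 11000*, 11001*, 11011*, 11100*, 11101*
[col 1] -0001*, -0101*, -0110, -1000, -1011, 0-000, 00-00*, 00-01*, 0000-*, 001-0*, 001-1*, 0010-*, 0011-*, 010-0, 0101-, 1-001*, 1-101*, 10-01*, 10-10, 11-00*, 11-01*, 110-1, 1100-*, 1110-*
[col 2] -0-01, 00-0-, 001--, 1--01, 11-0-
Prime implicants: -0-01, -0110, -1000, -1011, 0-000, 00-0-, 001--, 010-0, 0101-, 1--01, 10-10, 11-0-, 110-1
PI chart (minterm → PIs covering it):
  0 | 0-000,00-0-
  1 | -0-01,00-0-
  4 | 00-0-,001--
  5 | -0-01,00-0-,001--
  6 | -0110,001--
  7 | 001--  (sole → essential)
  8 | -1000,0-000,010-0
  10 | 010-0,0101-
  11 | -1011,0101-
  17 | -0-01,1--01
  18 | 10-10  (sole → essential)
  21 | -0-01,1--01
  22 | -0110,10-10
  24 | -1000,11-0-
  25 | 1--01,11-0-,110-1
  27 | -1011,110-1
  28 | 11-0-  (sole → essential)
  29 | 1--01,11-0-
Essential prime implicants: 001--, 10-10, 11-0-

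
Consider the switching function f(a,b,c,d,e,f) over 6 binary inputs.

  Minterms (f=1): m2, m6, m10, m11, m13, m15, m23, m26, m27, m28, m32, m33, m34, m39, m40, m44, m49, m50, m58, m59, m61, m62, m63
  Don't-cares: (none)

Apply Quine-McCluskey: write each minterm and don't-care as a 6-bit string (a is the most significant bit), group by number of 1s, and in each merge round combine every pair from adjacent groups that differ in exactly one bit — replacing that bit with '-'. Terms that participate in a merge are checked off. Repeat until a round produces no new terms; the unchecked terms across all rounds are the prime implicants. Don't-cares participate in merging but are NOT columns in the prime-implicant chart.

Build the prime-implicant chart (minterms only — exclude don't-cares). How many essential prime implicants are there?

9

size-2^0 implicants → 000010(✓)  000110(✓)  001010(✓)  001011(✓)  001101(✓)  001111(✓)  010111  011010(✓)  011011(✓)  011100  100000(✓)  100001(✓)  100010(✓)  100111  101000(✓)  101100(✓)  110001(✓)  110010(✓)  111010(✓)  111011(✓)  111101(✓)  111110(✓)  111111(✓)
size-2^1 implicants → -00010  -11010(✓)  -11011(✓)  0-1010(✓)  0-1011(✓)  00-010  000-10  001-11  00101-(✓)  0011-1  01101-(✓)  1-0001  1-0010  10-000  1000-0  10000-  101-00  11-010  111-10(✓)  111-11(✓)  11101-(✓)  1111-1  11111-(✓)
size-2^2 implicants → -1101-  0-101-  111-1-
Unchecked terms (primes): -00010, -1101-, 0-101-, 00-010, 000-10, 001-11, 0011-1, 010111, 011100, 1-0001, 1-0010, 10-000, 1000-0, 10000-, 100111, 101-00, 11-010, 111-1-, 1111-1
Minterm coverage:
  m2 ⊆ -00010,00-010,000-10
  m6 ⊆ 000-10 [E]
  m10 ⊆ 0-101-,00-010
  m11 ⊆ 0-101-,001-11
  m13 ⊆ 0011-1 [E]
  m15 ⊆ 001-11,0011-1
  m23 ⊆ 010111 [E]
  m26 ⊆ -1101-,0-101-
  m27 ⊆ -1101-,0-101-
  m28 ⊆ 011100 [E]
  m32 ⊆ 10-000,1000-0,10000-
  m33 ⊆ 1-0001,10000-
  m34 ⊆ -00010,1-0010,1000-0
  m39 ⊆ 100111 [E]
  m40 ⊆ 10-000,101-00
  m44 ⊆ 101-00 [E]
  m49 ⊆ 1-0001 [E]
  m50 ⊆ 1-0010,11-010
  m58 ⊆ -1101-,11-010,111-1-
  m59 ⊆ -1101-,111-1-
  m61 ⊆ 1111-1 [E]
  m62 ⊆ 111-1- [E]
  m63 ⊆ 111-1-,1111-1
E = {000-10, 0011-1, 010111, 011100, 1-0001, 100111, 101-00, 111-1-, 1111-1}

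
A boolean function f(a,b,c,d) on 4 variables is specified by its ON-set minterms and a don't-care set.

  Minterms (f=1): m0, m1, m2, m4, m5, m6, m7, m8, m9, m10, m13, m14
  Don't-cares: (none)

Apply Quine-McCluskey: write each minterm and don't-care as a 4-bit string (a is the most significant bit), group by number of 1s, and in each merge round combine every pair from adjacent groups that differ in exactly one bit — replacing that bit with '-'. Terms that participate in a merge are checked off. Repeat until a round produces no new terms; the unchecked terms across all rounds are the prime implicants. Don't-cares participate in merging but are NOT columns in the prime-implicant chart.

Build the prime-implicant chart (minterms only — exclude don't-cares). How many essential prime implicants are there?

3

Round 0: 0000✓ 0001✓ 0010✓ 0100✓ 0101✓ 0110✓ 0111✓ 1000✓ 1001✓ 1010✓ 1101✓ 1110✓
Round 1: -000✓ -001✓ -010✓ -101✓ -110✓ 0-00✓ 0-01✓ 0-10✓ 00-0✓ 000-✓ 01-0✓ 01-1✓ 010-✓ 011-✓ 1-01✓ 1-10✓ 10-0✓ 100-✓
Round 2: --01 --10 -0-0 -00- 0--0 0-0- 01--
PIs = {--01, --10, -0-0, -00-, 0--0, 0-0-, 01--}
Coverage chart:
  m0: -0-0,-00-,0--0,0-0-
  m1: --01,-00-,0-0-
  m2: --10,-0-0,0--0
  m4: 0--0,0-0-,01--
  m5: --01,0-0-,01--
  m6: --10,0--0,01--
  m7: 01-- ←essential
  m8: -0-0,-00-
  m9: --01,-00-
  m10: --10,-0-0
  m13: --01 ←essential
  m14: --10 ←essential
Essential: --01, --10, 01--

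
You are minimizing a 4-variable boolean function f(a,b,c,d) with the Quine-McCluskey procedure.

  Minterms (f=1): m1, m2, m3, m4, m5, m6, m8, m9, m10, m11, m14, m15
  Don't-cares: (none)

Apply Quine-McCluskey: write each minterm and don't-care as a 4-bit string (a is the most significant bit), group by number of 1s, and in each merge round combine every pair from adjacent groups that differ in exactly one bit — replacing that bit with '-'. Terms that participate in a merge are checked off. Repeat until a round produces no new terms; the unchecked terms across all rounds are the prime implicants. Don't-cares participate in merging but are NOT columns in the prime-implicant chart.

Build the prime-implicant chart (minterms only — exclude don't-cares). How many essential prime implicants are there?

2

[col 0] 0001*, 0010*, 0011*, 0100*, 0101*, 0110*, 1000*, 1001*, 1010*, 1011*, 1110*, 1111*
[col 1] -001*, -010*, -011*, -110*, 0-01, 0-10*, 00-1*, 001-*, 01-0, 010-, 1-10*, 1-11*, 10-0*, 10-1*, 100-*, 101-*, 111-*
[col 2] --10, -0-1, -01-, 1-1-, 10--
Prime implicants: --10, -0-1, -01-, 0-01, 01-0, 010-, 1-1-, 10--
PI chart (minterm → PIs covering it):
  1 | -0-1,0-01
  2 | --10,-01-
  3 | -0-1,-01-
  4 | 01-0,010-
  5 | 0-01,010-
  6 | --10,01-0
  8 | 10--  (sole → essential)
  9 | -0-1,10--
  10 | --10,-01-,1-1-,10--
  11 | -0-1,-01-,1-1-,10--
  14 | --10,1-1-
  15 | 1-1-  (sole → essential)
Essential prime implicants: 1-1-, 10--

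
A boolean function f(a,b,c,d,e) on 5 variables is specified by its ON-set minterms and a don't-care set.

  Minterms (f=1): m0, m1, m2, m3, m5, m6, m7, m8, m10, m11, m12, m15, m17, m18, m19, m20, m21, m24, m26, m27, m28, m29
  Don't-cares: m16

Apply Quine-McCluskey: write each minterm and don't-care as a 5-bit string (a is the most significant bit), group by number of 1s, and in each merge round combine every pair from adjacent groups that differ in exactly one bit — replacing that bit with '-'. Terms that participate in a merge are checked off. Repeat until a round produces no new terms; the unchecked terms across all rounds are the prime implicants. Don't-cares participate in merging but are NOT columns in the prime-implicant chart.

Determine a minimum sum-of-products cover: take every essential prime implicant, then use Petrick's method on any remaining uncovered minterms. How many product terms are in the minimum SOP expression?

7

size-2^0 implicants → 00000(✓)  00001(✓)  00010(✓)  00011(✓)  00101(✓)  00110(✓)  00111(✓)  01000(✓)  01010(✓)  01011(✓)  01100(✓)  01111(✓)  10000(✓)  10001(✓)  10010(✓)  10011(✓)  10100(✓)  10101(✓)  11000(✓)  11010(✓)  11011(✓)  11100(✓)  11101(✓)
size-2^1 implicants → -0000(✓)  -0001(✓)  -0010(✓)  -0011(✓)  -0101(✓)  -1000(✓)  -1010(✓)  -1011(✓)  -1100(✓)  0-000(✓)  0-010(✓)  0-011(✓)  0-111(✓)  00-01(✓)  00-10(✓)  00-11(✓)  000-0(✓)  000-1(✓)  0000-(✓)  0001-(✓)  001-1(✓)  0011-(✓)  01-00(✓)  01-11(✓)  010-0(✓)  0101-(✓)  1-000(✓)  1-010(✓)  1-011(✓)  1-100(✓)  1-101(✓)  10-00(✓)  10-01(✓)  100-0(✓)  100-1(✓)  1000-(✓)  1001-(✓)  1010-(✓)  11-00(✓)  110-0(✓)  1101-(✓)  1110-(✓)
size-2^2 implicants → --000(✓)  --010(✓)  --011(✓)  -0-01  -00-0(✓)  -00-1(✓)  -000-(✓)  -001-(✓)  -1-00  -10-0(✓)  -101-(✓)  0--11  0-0-0(✓)  0-01-(✓)  00--1  00-1-  000--(✓)  1--00  1-0-0(✓)  1-01-(✓)  1-10-  10-0-  100--(✓)
size-2^3 implicants → --0-0  --01-  -00--
Unchecked terms (primes): --0-0, --01-, -0-01, -00--, -1-00, 0--11, 00--1, 00-1-, 1--00, 1-10-, 10-0-
Minterm coverage:
  m0 ⊆ --0-0,-00--
  m1 ⊆ -0-01,-00--,00--1
  m2 ⊆ --0-0,--01-,-00--,00-1-
  m3 ⊆ --01-,-00--,0--11,00--1,00-1-
  m5 ⊆ -0-01,00--1
  m6 ⊆ 00-1- [E]
  m7 ⊆ 0--11,00--1,00-1-
  m8 ⊆ --0-0,-1-00
  m10 ⊆ --0-0,--01-
  m11 ⊆ --01-,0--11
  m12 ⊆ -1-00 [E]
  m15 ⊆ 0--11 [E]
  m17 ⊆ -0-01,-00--,10-0-
  m18 ⊆ --0-0,--01-,-00--
  m19 ⊆ --01-,-00--
  m20 ⊆ 1--00,1-10-,10-0-
  m21 ⊆ -0-01,1-10-,10-0-
  m24 ⊆ --0-0,-1-00,1--00
  m26 ⊆ --0-0,--01-
  m27 ⊆ --01- [E]
  m28 ⊆ -1-00,1--00,1-10-
  m29 ⊆ 1-10- [E]
E = {--01-, -1-00, 0--11, 00-1-, 1-10-}
Petrick residual → --0-0, -0-01
Cover = c'e' + c'd + b'd'e + bd'e' + a'de + a'b'd + acd'  |cover|=7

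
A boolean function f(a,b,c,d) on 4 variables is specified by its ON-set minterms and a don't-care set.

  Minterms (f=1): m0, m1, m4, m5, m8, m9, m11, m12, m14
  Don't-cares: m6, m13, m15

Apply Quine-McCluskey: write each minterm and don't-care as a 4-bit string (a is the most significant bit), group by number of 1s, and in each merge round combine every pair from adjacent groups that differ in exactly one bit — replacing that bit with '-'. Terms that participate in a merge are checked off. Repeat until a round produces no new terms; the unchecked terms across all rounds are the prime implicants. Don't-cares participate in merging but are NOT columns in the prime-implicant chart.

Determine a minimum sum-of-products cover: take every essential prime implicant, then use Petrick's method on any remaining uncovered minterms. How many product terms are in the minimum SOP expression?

[col 0] 0000*, 0001*, 0100*, 0101*, 0110*, 1000*, 1001*, 1011*, 1100*, 1101*, 1110*, 1111*
[col 1] -000*, -001*, -100*, -101*, -110*, 0-00*, 0-01*, 000-*, 01-0*, 010-*, 1-00*, 1-01*, 1-11*, 10-1*, 100-*, 11-0*, 11-1*, 110-*, 111-*
[col 2] --00*, --01*, -00-*, -1-0, -10-*, 0-0-*, 1--1, 1-0-*, 11--
[col 3] --0-
Prime implicants: --0-, -1-0, 1--1, 11--
PI chart (minterm → PIs covering it):
  0 | --0-  (sole → essential)
  1 | --0-  (sole → essential)
  4 | --0-,-1-0
  5 | --0-  (sole → essential)
  8 | --0-  (sole → essential)
  9 | --0-,1--1
  11 | 1--1  (sole → essential)
  12 | --0-,-1-0,11--
  14 | -1-0,11--
Essential prime implicants: --0-, 1--1
Petrick residual → -1-0
Minimum SOP uses 3 PIs: c' + bd' + ad

3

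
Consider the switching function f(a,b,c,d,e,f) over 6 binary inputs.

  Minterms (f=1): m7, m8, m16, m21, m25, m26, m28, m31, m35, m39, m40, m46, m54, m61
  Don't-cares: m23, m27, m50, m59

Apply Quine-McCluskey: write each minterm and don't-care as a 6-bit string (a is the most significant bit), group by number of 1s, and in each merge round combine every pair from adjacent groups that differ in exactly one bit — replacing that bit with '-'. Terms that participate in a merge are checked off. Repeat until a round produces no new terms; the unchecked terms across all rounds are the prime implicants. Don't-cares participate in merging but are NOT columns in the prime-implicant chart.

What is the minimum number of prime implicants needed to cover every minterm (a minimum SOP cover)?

size-2^0 implicants → 000111(✓)  001000(✓)  010000  010101(✓)  010111(✓)  011001(✓)  011010(✓)  011011(✓)  011100  011111(✓)  100011(✓)  100111(✓)  101000(✓)  101110  110010(✓)  110110(✓)  111011(✓)  111101
size-2^1 implicants → -00111  -01000  -11011  0-0111  01-111  0101-1  011-11  0110-1  01101-  100-11  110-10
Unchecked terms (primes): -00111, -01000, -11011, 0-0111, 01-111, 010000, 0101-1, 011-11, 0110-1, 01101-, 011100, 100-11, 101110, 110-10, 111101
Minterm coverage:
  m7 ⊆ -00111,0-0111
  m8 ⊆ -01000 [E]
  m16 ⊆ 010000 [E]
  m21 ⊆ 0101-1 [E]
  m25 ⊆ 0110-1 [E]
  m26 ⊆ 01101- [E]
  m28 ⊆ 011100 [E]
  m31 ⊆ 01-111,011-11
  m35 ⊆ 100-11 [E]
  m39 ⊆ -00111,100-11
  m40 ⊆ -01000 [E]
  m46 ⊆ 101110 [E]
  m54 ⊆ 110-10 [E]
  m61 ⊆ 111101 [E]
E = {-01000, 010000, 0101-1, 0110-1, 01101-, 011100, 100-11, 101110, 110-10, 111101}
Petrick residual → -00111, 01-111
Cover = b'c'def + b'cd'e'f' + a'bdef + a'bc'd'e'f' + a'bc'df + a'bcd'f + a'bcd'e + a'bcde'f' + ab'c'ef + ab'cdef' + abc'ef' + abcde'f  |cover|=12

12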